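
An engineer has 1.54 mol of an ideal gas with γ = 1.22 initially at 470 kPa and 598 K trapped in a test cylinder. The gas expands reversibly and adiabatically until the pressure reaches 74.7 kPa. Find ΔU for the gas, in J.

V₁ = nRT₁/P₁ = 1.54×8.314×598/470 = 16.3 L.
Adiabatic: T₂/T₁ = (P₂/P₁)^((γ−1)/γ) ⇒ T₂ = 598×(0.159)^0.180 = 429 K; V₂ = 73.6 L.
For an ideal gas ΔU = nCvΔT with Cv = R/(γ−1) = 37.8 J/(mol·K).
ΔU = 1.54×37.8×(429−598) = -9820 J.

-9820 J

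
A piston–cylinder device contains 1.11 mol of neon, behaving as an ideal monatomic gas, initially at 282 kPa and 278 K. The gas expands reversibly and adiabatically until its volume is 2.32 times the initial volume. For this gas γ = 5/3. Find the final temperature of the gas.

V₁ = nRT₁/P₁ = 1.11×8.314×278/282 = 9.10 L.
Adiabatic: TV^(γ−1) = const ⇒ T₂ = 278×(0.431)^0.667 = 159 K; PV^γ = const ⇒ P₂ = 69.4 kPa.

159 K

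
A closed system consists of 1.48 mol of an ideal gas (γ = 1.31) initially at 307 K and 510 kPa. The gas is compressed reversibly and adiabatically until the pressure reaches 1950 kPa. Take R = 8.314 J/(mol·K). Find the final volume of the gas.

2.66 L

V₁ = nRT₁/P₁ = 1.48×8.314×307/510 = 7.41 L.
Adiabatic: T₂/T₁ = (P₂/P₁)^((γ−1)/γ) ⇒ T₂ = 307×(3.82)^0.237 = 422 K; V₂ = 2.66 L.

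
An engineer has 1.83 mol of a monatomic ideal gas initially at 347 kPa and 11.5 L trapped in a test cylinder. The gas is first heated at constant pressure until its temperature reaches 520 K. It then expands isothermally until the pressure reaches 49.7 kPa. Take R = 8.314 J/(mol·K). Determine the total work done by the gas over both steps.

19300 J

T₁ = P₁V₁/(nR) = 347×11.5/(1.83×8.314) = 262 K.
Step 1 — Isobaric: P stays 347 kPa; V/T = const ⇒ T₂ = 520 K, V₂ = 22.8 L.
W = PΔV = 347×(22.8−11.5) kPa·L = 3920 J.
ΔU = nCvΔT = 1.83×12.5×(520−262) = 5880 J.
Q = ΔU + W = nCpΔT = 9800 J.
State after step 1: P = 347 kPa, V = 22.8 L, T = 520 K.
Step 2 — Isothermal: T stays 520 K; PV = const ⇒ V₂ = 159 L, P₂ = 49.7 kPa.
ΔU = 0 (ideal gas, T constant).
W = nRT ln(V₂/V₁) = 1.83×8.314×520×ln(6.98) = 15400 J.
Q = ΔU + W = 15400 J.
Net over both steps: W = 19300 J, Q = 25200 J, ΔU = 5880 J.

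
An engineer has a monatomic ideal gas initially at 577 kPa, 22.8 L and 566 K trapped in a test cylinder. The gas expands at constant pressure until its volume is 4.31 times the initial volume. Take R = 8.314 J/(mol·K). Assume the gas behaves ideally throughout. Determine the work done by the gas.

n = P₁V₁/(RT₁) = 577×22.8/(8.314×566) = 2.80 mol.
Isobaric: P stays 577 kPa; V/T = const ⇒ T₂ = 2440 K, V₂ = 98.3 L.
W = PΔV = 577×(98.3−22.8) kPa·L = 43500 J.

43500 J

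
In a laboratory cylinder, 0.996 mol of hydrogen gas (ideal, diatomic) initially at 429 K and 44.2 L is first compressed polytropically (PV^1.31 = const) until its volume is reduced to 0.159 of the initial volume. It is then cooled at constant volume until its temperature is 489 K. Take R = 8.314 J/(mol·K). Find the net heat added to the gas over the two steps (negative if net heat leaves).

P₁ = nRT₁/V₁ = 0.996×8.314×429/44.2 = 80.4 kPa.
Step 1 — Polytropic n=1.31: T₂ = T₁(V₁/V₂)^(n−1) = 429×(6.29)^0.31 = 759 K; P₂ = P₁(V₁/V₂)^n = 894 kPa.
W = (P₁V₁−P₂V₂)/(n−1) = (80.4×44.2−894×7.03)/0.31 = -8800 J.
ΔU = nCvΔT = 0.996×20.8×(759−429) = 6820 J.
Q = ΔU + W = -1980 J.
State after step 1: P = 894 kPa, V = 7.03 L, T = 759 K.
Step 2 — Isochoric: V stays 7.03 L; P/T = const ⇒ T₂ = 489 K, P₂ = 576 kPa.
W = 0 (no volume change).
ΔU = nCvΔT = 0.996×20.8×(489−759) = -5580 J.
Q = ΔU = -5580 J.
Net over both steps: W = -8800 J, Q = -7560 J, ΔU = 1240 J.

-7560 J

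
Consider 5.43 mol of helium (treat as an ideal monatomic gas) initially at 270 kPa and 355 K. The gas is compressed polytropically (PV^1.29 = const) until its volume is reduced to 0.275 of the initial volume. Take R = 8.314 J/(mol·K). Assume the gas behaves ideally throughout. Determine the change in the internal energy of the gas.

10900 J

V₁ = nRT₁/P₁ = 5.43×8.314×355/270 = 59.4 L.
Polytropic n=1.29: T₂ = T₁(V₁/V₂)^(n−1) = 355×(3.64)^0.29 = 516 K; P₂ = P₁(V₁/V₂)^n = 1430 kPa.
For an ideal gas ΔU = nCvΔT with Cv = (3/2)R = 12.5 J/(mol·K).
ΔU = 5.43×12.5×(516−355) = 10900 J.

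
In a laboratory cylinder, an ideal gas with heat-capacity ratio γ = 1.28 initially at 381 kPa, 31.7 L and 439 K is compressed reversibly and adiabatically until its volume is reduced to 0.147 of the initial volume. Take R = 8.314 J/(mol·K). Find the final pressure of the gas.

4430 kPa

Adiabatic: TV^(γ−1) = const ⇒ T₂ = 439×(6.80)^0.280 = 751 K; PV^γ = const ⇒ P₂ = 4430 kPa.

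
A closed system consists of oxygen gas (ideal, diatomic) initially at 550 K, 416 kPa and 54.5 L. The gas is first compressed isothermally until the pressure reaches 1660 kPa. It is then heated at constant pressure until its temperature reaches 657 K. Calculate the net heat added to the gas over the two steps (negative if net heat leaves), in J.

n = P₁V₁/(RT₁) = 416×54.5/(8.314×550) = 4.96 mol.
Step 1 — Isothermal: T stays 550 K; PV = const ⇒ V₂ = 13.7 L, P₂ = 1660 kPa.
ΔU = 0 (ideal gas, T constant).
W = nRT ln(V₂/V₁) = 4.96×8.314×550×ln(0.251) = -31400 J.
Q = ΔU + W = -31400 J.
State after step 1: P = 1660 kPa, V = 13.7 L, T = 550 K.
Step 2 — Isobaric: P stays 1660 kPa; V/T = const ⇒ T₂ = 657 K, V₂ = 16.3 L.
W = PΔV = 1660×(16.3−13.7) kPa·L = 4410 J.
ΔU = nCvΔT = 4.96×20.8×(657−550) = 11000 J.
Q = ΔU + W = nCpΔT = 15400 J.
Net over both steps: W = -27000 J, Q = -15900 J, ΔU = 11000 J.

-15900 J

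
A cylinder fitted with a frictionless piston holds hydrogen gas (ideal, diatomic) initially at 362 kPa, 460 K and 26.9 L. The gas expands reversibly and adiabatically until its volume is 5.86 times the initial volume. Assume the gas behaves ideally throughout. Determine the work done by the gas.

12300 J

n = P₁V₁/(RT₁) = 362×26.9/(8.314×460) = 2.55 mol.
Adiabatic: TV^(γ−1) = const ⇒ T₂ = 460×(0.171)^0.400 = 227 K; PV^γ = const ⇒ P₂ = 30.5 kPa.
ΔU = nCvΔT = 2.55×20.8×(227−460) = -12300 J.
Q = 0 for an adiabatic process, so W = −ΔU = 12300 J.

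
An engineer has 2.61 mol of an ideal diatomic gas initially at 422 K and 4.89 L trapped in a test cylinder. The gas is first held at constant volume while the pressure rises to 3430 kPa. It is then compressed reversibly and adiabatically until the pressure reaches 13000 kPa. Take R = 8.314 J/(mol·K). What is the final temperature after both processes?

1130 K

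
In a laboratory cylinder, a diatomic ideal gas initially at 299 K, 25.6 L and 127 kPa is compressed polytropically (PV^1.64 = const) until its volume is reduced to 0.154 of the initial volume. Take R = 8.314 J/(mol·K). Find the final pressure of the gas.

Polytropic n=1.64: T₂ = T₁(V₁/V₂)^(n−1) = 299×(6.49)^0.64 = 990 K; P₂ = P₁(V₁/V₂)^n = 2730 kPa.

2730 kPa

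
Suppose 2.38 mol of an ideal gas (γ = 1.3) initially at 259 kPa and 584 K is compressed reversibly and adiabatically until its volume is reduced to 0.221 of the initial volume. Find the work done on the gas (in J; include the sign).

V₁ = nRT₁/P₁ = 2.38×8.314×584/259 = 44.6 L.
Adiabatic: TV^(γ−1) = const ⇒ T₂ = 584×(4.52)^0.300 = 919 K; PV^γ = const ⇒ P₂ = 1840 kPa.
ΔU = nCvΔT = 2.38×27.7×(919−584) = 22100 J.
Q = 0 for an adiabatic process, so W = −ΔU = -22100 J.
Work done on the gas = −W_by = 22100 J.

22100 J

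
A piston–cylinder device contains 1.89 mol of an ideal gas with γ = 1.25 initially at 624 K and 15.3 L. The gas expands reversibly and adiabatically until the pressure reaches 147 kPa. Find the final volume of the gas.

49.7 L

P₁ = nRT₁/V₁ = 1.89×8.314×624/15.3 = 641 kPa.
Adiabatic: T₂/T₁ = (P₂/P₁)^((γ−1)/γ) ⇒ T₂ = 624×(0.229)^0.200 = 465 K; V₂ = 49.7 L.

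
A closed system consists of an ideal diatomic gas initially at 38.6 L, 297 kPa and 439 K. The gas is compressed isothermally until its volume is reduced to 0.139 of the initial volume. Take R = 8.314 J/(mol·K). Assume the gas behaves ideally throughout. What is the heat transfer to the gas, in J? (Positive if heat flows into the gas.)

-22600 J

n = P₁V₁/(RT₁) = 297×38.6/(8.314×439) = 3.14 mol.
Isothermal: T stays 439 K; PV = const ⇒ V₂ = 5.37 L, P₂ = 2140 kPa.
ΔU = 0 (ideal gas, T constant).
W = nRT ln(V₂/V₁) = 3.14×8.314×439×ln(0.139) = -22600 J.
Q = ΔU + W = -22600 J.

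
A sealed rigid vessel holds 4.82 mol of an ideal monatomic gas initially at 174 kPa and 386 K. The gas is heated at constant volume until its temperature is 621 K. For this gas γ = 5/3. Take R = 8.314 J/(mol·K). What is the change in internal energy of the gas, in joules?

14100 J

V₁ = nRT₁/P₁ = 4.82×8.314×386/174 = 88.9 L.
Isochoric: V stays 88.9 L; P/T = const ⇒ T₂ = 621 K, P₂ = 280 kPa.
For an ideal gas ΔU = nCvΔT with Cv = (3/2)R = 12.5 J/(mol·K).
ΔU = 4.82×12.5×(621−386) = 14100 J.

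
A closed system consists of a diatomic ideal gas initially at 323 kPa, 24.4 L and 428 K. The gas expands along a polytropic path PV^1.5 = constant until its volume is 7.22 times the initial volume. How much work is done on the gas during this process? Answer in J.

-9900 J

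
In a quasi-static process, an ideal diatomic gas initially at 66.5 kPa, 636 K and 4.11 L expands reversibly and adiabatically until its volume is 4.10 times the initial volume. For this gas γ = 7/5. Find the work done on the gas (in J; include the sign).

n = P₁V₁/(RT₁) = 66.5×4.11/(8.314×636) = 0.0517 mol.
Adiabatic: TV^(γ−1) = const ⇒ T₂ = 636×(0.244)^0.400 = 362 K; PV^γ = const ⇒ P₂ = 9.22 kPa.
ΔU = nCvΔT = 0.0517×20.8×(362−636) = -295 J.
Q = 0 for an adiabatic process, so W = −ΔU = 295 J.
Work done on the gas = −W_by = -295 J.

-295 J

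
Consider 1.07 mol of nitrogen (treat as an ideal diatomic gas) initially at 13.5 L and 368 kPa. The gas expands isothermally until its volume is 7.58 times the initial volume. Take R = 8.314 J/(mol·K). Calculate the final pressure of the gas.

T₁ = P₁V₁/(nR) = 368×13.5/(1.07×8.314) = 558 K.
Isothermal: T stays 558 K; PV = const ⇒ V₂ = 102 L, P₂ = 48.5 kPa.

48.5 kPa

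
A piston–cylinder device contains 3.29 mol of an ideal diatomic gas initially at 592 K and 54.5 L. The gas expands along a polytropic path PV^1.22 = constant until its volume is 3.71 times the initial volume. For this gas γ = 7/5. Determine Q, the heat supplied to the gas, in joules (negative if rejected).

P₁ = nRT₁/V₁ = 3.29×8.314×592/54.5 = 297 kPa.
Polytropic n=1.22: T₂ = T₁(V₁/V₂)^(n−1) = 592×(0.270)^0.22 = 444 K; P₂ = P₁(V₁/V₂)^n = 60.0 kPa.
W = (P₁V₁−P₂V₂)/(n−1) = (297×54.5−60.0×202)/0.22 = 18400 J.
ΔU = nCvΔT = 3.29×20.8×(444−592) = -10100 J.
Q = ΔU + W = 8300 J.

8300 J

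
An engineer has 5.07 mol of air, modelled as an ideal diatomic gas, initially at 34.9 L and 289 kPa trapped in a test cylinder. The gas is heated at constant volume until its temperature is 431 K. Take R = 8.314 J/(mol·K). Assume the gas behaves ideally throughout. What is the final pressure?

521 kPa

T₁ = P₁V₁/(nR) = 289×34.9/(5.07×8.314) = 239 K.
Isochoric: V stays 34.9 L; P/T = const ⇒ T₂ = 431 K, P₂ = 521 kPa.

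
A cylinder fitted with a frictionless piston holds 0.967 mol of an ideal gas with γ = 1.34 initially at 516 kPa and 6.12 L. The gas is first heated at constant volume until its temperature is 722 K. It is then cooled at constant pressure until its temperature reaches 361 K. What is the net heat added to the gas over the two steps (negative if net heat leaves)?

-3650 J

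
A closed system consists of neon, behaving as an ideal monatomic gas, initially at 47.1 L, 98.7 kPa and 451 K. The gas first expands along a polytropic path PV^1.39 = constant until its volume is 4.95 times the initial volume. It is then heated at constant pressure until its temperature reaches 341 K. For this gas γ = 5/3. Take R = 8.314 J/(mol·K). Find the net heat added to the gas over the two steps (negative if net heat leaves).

4850 J

n = P₁V₁/(RT₁) = 98.7×47.1/(8.314×451) = 1.24 mol.
Step 1 — Polytropic n=1.39: T₂ = T₁(V₁/V₂)^(n−1) = 451×(0.202)^0.39 = 242 K; P₂ = P₁(V₁/V₂)^n = 10.7 kPa.
W = (P₁V₁−P₂V₂)/(n−1) = (98.7×47.1−10.7×233)/0.39 = 5530 J.
ΔU = nCvΔT = 1.24×12.5×(242−451) = -3240 J.
Q = ΔU + W = 2300 J.
State after step 1: P = 10.7 kPa, V = 233 L, T = 242 K.
Step 2 — Isobaric: P stays 10.7 kPa; V/T = const ⇒ T₂ = 341 K, V₂ = 329 L.
W = PΔV = 10.7×(329−233) kPa·L = 1020 J.
ΔU = nCvΔT = 1.24×12.5×(341−242) = 1540 J.
Q = ΔU + W = nCpΔT = 2560 J.
Net over both steps: W = 6560 J, Q = 4850 J, ΔU = -1700 J.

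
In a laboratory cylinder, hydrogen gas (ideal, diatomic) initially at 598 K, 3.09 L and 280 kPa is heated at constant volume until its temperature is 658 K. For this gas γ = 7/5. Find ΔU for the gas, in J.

217 J

n = P₁V₁/(RT₁) = 280×3.09/(8.314×598) = 0.174 mol.
Isochoric: V stays 3.09 L; P/T = const ⇒ T₂ = 658 K, P₂ = 308 kPa.
For an ideal gas ΔU = nCvΔT with Cv = (5/2)R = 20.8 J/(mol·K).
ΔU = 0.174×20.8×(658−598) = 217 J.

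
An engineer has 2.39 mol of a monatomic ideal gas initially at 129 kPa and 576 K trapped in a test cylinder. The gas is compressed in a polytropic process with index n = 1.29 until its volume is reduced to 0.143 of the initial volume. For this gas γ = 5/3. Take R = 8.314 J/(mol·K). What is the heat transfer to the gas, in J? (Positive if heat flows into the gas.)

V₁ = nRT₁/P₁ = 2.39×8.314×576/129 = 88.7 L.
Polytropic n=1.29: T₂ = T₁(V₁/V₂)^(n−1) = 576×(6.99)^0.29 = 1010 K; P₂ = P₁(V₁/V₂)^n = 1590 kPa.
W = (P₁V₁−P₂V₂)/(n−1) = (129×88.7−1590×12.7)/0.29 = -29900 J.
ΔU = nCvΔT = 2.39×12.5×(1010−576) = 13000 J.
Q = ΔU + W = -16900 J.

-16900 J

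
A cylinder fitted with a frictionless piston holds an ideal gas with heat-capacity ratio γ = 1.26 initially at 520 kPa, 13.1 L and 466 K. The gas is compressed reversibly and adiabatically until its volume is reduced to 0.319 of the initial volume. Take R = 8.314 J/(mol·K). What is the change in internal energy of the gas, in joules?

n = P₁V₁/(RT₁) = 520×13.1/(8.314×466) = 1.76 mol.
Adiabatic: TV^(γ−1) = const ⇒ T₂ = 466×(3.13)^0.260 = 627 K; PV^γ = const ⇒ P₂ = 2190 kPa.
For an ideal gas ΔU = nCvΔT with Cv = R/(γ−1) = 32.0 J/(mol·K).
ΔU = 1.76×32.0×(627−466) = 9060 J.

9060 J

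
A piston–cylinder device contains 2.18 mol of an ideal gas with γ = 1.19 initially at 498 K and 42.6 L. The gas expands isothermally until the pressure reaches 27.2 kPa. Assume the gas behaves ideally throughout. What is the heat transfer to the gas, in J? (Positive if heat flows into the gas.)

18500 J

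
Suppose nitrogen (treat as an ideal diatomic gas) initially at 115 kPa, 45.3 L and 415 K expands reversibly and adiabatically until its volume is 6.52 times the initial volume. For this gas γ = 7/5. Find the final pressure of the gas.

Adiabatic: TV^(γ−1) = const ⇒ T₂ = 415×(0.153)^0.400 = 196 K; PV^γ = const ⇒ P₂ = 8.33 kPa.

8.33 kPa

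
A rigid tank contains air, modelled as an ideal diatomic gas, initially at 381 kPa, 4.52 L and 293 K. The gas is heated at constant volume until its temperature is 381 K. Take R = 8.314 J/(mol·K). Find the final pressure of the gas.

495 kPa

Isochoric: V stays 4.52 L; P/T = const ⇒ T₂ = 381 K, P₂ = 495 kPa.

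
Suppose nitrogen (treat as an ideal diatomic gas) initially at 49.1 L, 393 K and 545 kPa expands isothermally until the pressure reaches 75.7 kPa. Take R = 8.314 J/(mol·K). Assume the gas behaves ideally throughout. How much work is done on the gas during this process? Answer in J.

n = P₁V₁/(RT₁) = 545×49.1/(8.314×393) = 8.19 mol.
Isothermal: T stays 393 K; PV = const ⇒ V₂ = 353 L, P₂ = 75.7 kPa.
W = nRT ln(V₂/V₁) = 8.19×8.314×393×ln(7.20) = 52800 J.
Work done on the gas = −W_by = -52800 J.

-52800 J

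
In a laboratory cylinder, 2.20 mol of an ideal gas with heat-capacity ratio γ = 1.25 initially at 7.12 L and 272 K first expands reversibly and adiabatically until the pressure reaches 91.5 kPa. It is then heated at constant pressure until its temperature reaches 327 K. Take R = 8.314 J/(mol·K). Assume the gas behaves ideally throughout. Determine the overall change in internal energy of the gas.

4020 J

P₁ = nRT₁/V₁ = 2.20×8.314×272/7.12 = 699 kPa.
Step 1 — Adiabatic: T₂/T₁ = (P₂/P₁)^((γ−1)/γ) ⇒ T₂ = 272×(0.131)^0.200 = 181 K; V₂ = 36.2 L.
ΔU = nCvΔT = 2.20×33.3×(181−272) = -6650 J.
Q = 0 for an adiabatic process, so W = −ΔU = 6650 J.
State after step 1: P = 91.5 kPa, V = 36.2 L, T = 181 K.
Step 2 — Isobaric: P stays 91.5 kPa; V/T = const ⇒ T₂ = 327 K, V₂ = 65.4 L.
W = PΔV = 91.5×(65.4−36.2) kPa·L = 2670 J.
ΔU = nCvΔT = 2.20×33.3×(327−181) = 10700 J.
Q = ΔU + W = nCpΔT = 13300 J.
Net over both steps: W = 9320 J, Q = 13300 J, ΔU = 4020 J.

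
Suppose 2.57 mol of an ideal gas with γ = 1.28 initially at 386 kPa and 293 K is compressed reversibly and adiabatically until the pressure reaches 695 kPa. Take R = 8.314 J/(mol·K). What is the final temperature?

333 K

V₁ = nRT₁/P₁ = 2.57×8.314×293/386 = 16.2 L.
Adiabatic: T₂/T₁ = (P₂/P₁)^((γ−1)/γ) ⇒ T₂ = 293×(1.80)^0.219 = 333 K; V₂ = 10.2 L.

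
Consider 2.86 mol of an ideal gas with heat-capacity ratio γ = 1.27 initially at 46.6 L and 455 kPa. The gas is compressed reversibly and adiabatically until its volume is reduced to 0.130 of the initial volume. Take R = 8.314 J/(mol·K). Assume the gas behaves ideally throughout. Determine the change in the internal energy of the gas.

T₁ = P₁V₁/(nR) = 455×46.6/(2.86×8.314) = 892 K.
Adiabatic: TV^(γ−1) = const ⇒ T₂ = 892×(7.69)^0.270 = 1550 K; PV^γ = const ⇒ P₂ = 6070 kPa.
For an ideal gas ΔU = nCvΔT with Cv = R/(γ−1) = 30.8 J/(mol·K).
ΔU = 2.86×30.8×(1550−892) = 57700 J.

57700 J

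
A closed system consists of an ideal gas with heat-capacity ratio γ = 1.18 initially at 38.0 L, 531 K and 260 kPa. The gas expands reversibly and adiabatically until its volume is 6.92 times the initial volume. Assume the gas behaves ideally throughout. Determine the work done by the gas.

n = P₁V₁/(RT₁) = 260×38.0/(8.314×531) = 2.24 mol.
Adiabatic: TV^(γ−1) = const ⇒ T₂ = 531×(0.145)^0.180 = 375 K; PV^γ = const ⇒ P₂ = 26.5 kPa.
ΔU = nCvΔT = 2.24×46.2×(375−531) = -16100 J.
Q = 0 for an adiabatic process, so W = −ΔU = 16100 J.

16100 J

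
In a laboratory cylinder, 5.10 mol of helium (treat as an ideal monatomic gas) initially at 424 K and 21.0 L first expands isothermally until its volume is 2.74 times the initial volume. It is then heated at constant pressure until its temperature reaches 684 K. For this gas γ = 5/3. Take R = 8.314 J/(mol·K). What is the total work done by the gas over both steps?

29100 J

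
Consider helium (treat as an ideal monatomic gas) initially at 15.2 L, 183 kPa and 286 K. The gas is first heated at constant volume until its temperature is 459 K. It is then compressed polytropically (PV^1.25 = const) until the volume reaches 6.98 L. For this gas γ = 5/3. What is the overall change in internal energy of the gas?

n = P₁V₁/(RT₁) = 183×15.2/(8.314×286) = 1.17 mol.
Step 1 — Isochoric: V stays 15.2 L; P/T = const ⇒ T₂ = 459 K, P₂ = 294 kPa.
W = 0 (no volume change).
ΔU = nCvΔT = 1.17×12.5×(459−286) = 2520 J.
Q = ΔU = 2520 J.
State after step 1: P = 294 kPa, V = 15.2 L, T = 459 K.
Step 2 — Polytropic n=1.25: T₂ = T₁(V₁/V₂)^(n−1) = 459×(2.18)^0.25 = 558 K; P₂ = P₁(V₁/V₂)^n = 777 kPa.
W = (P₁V₁−P₂V₂)/(n−1) = (294×15.2−777×6.98)/0.25 = -3840 J.
ΔU = nCvΔT = 1.17×12.5×(558−459) = 1440 J.
Q = ΔU + W = -2400 J.
Net over both steps: W = -3840 J, Q = 127 J, ΔU = 3960 J.

3960 J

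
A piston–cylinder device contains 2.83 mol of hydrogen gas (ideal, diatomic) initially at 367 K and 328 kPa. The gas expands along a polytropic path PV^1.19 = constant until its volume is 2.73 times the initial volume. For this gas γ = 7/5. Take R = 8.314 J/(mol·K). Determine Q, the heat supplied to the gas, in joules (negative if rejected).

4140 J

V₁ = nRT₁/P₁ = 2.83×8.314×367/328 = 26.3 L.
Polytropic n=1.19: T₂ = T₁(V₁/V₂)^(n−1) = 367×(0.366)^0.19 = 303 K; P₂ = P₁(V₁/V₂)^n = 99.3 kPa.
W = (P₁V₁−P₂V₂)/(n−1) = (328×26.3−99.3×71.9)/0.19 = 7890 J.
ΔU = nCvΔT = 2.83×20.8×(303−367) = -3750 J.
Q = ΔU + W = 4140 J.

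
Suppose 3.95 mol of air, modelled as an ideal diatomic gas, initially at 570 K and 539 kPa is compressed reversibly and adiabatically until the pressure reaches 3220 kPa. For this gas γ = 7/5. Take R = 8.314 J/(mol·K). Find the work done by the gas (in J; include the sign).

-31200 J

V₁ = nRT₁/P₁ = 3.95×8.314×570/539 = 34.7 L.
Adiabatic: T₂/T₁ = (P₂/P₁)^((γ−1)/γ) ⇒ T₂ = 570×(5.97)^0.286 = 950 K; V₂ = 9.69 L.
ΔU = nCvΔT = 3.95×20.8×(950−570) = 31200 J.
Q = 0 for an adiabatic process, so W = −ΔU = -31200 J.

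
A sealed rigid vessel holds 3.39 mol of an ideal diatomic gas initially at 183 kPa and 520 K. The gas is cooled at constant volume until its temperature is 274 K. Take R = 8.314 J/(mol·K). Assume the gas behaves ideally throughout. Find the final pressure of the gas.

96.4 kPa

V₁ = nRT₁/P₁ = 3.39×8.314×520/183 = 80.1 L.
Isochoric: V stays 80.1 L; P/T = const ⇒ T₂ = 274 K, P₂ = 96.4 kPa.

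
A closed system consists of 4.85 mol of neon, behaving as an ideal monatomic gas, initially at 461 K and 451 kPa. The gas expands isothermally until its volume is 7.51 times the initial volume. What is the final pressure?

60.1 kPa

V₁ = nRT₁/P₁ = 4.85×8.314×461/451 = 41.2 L.
Isothermal: T stays 461 K; PV = const ⇒ V₂ = 310 L, P₂ = 60.1 kPa.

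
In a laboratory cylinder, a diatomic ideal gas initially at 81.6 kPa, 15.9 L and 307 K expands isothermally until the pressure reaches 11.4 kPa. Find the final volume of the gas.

114 L

Isothermal: T stays 307 K; PV = const ⇒ V₂ = 114 L, P₂ = 11.4 kPa.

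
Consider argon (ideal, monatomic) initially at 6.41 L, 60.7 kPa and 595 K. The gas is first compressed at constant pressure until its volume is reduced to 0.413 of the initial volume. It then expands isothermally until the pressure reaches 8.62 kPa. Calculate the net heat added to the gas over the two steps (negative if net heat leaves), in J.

-257 J

n = P₁V₁/(RT₁) = 60.7×6.41/(8.314×595) = 0.0787 mol.
Step 1 — Isobaric: P stays 60.7 kPa; V/T = const ⇒ T₂ = 246 K, V₂ = 2.65 L.
W = PΔV = 60.7×(2.65−6.41) kPa·L = -228 J.
ΔU = nCvΔT = 0.0787×12.5×(246−595) = -343 J.
Q = ΔU + W = nCpΔT = -571 J.
State after step 1: P = 60.7 kPa, V = 2.65 L, T = 246 K.
Step 2 — Isothermal: T stays 246 K; PV = const ⇒ V₂ = 18.6 L, P₂ = 8.62 kPa.
ΔU = 0 (ideal gas, T constant).
W = nRT ln(V₂/V₁) = 0.0787×8.314×246×ln(7.04) = 314 J.
Q = ΔU + W = 314 J.
Net over both steps: W = 85.3 J, Q = -257 J, ΔU = -343 J.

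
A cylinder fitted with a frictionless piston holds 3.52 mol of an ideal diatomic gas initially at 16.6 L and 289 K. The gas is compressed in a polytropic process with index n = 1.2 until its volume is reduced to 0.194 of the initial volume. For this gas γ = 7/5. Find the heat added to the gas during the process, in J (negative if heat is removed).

-8210 J

P₁ = nRT₁/V₁ = 3.52×8.314×289/16.6 = 509 kPa.
Polytropic n=1.2: T₂ = T₁(V₁/V₂)^(n−1) = 289×(5.15)^0.20 = 401 K; P₂ = P₁(V₁/V₂)^n = 3650 kPa.
W = (P₁V₁−P₂V₂)/(n−1) = (509×16.6−3650×3.22)/0.20 = -16400 J.
ΔU = nCvΔT = 3.52×20.8×(401−289) = 8210 J.
Q = ΔU + W = -8210 J.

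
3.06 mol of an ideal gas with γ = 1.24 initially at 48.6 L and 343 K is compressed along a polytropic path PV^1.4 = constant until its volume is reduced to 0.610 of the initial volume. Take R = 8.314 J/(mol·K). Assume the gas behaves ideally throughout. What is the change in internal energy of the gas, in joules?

7950 J

P₁ = nRT₁/V₁ = 3.06×8.314×343/48.6 = 180 kPa.
Polytropic n=1.4: T₂ = T₁(V₁/V₂)^(n−1) = 343×(1.64)^0.40 = 418 K; P₂ = P₁(V₁/V₂)^n = 359 kPa.
For an ideal gas ΔU = nCvΔT with Cv = R/(γ−1) = 34.6 J/(mol·K).
ΔU = 3.06×34.6×(418−343) = 7950 J.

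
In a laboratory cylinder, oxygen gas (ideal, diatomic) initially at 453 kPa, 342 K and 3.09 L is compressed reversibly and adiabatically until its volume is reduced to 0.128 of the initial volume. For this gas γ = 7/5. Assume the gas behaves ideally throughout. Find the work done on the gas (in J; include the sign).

n = P₁V₁/(RT₁) = 453×3.09/(8.314×342) = 0.492 mol.
Adiabatic: TV^(γ−1) = const ⇒ T₂ = 342×(7.81)^0.400 = 778 K; PV^γ = const ⇒ P₂ = 8050 kPa.
ΔU = nCvΔT = 0.492×20.8×(778−342) = 4460 J.
Q = 0 for an adiabatic process, so W = −ΔU = -4460 J.
Work done on the gas = −W_by = 4460 J.

4460 J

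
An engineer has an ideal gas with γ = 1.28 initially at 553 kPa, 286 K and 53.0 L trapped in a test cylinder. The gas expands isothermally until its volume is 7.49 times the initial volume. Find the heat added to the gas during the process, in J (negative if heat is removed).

59000 J

n = P₁V₁/(RT₁) = 553×53.0/(8.314×286) = 12.3 mol.
Isothermal: T stays 286 K; PV = const ⇒ V₂ = 397 L, P₂ = 73.8 kPa.
ΔU = 0 (ideal gas, T constant).
W = nRT ln(V₂/V₁) = 12.3×8.314×286×ln(7.49) = 59000 J.
Q = ΔU + W = 59000 J.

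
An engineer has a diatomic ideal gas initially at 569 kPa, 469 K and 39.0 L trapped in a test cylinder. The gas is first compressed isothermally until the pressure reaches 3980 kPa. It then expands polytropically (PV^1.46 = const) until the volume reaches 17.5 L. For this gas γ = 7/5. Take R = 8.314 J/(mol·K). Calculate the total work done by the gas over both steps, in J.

-23400 J

n = P₁V₁/(RT₁) = 569×39.0/(8.314×469) = 5.69 mol.
Step 1 — Isothermal: T stays 469 K; PV = const ⇒ V₂ = 5.58 L, P₂ = 3980 kPa.
ΔU = 0 (ideal gas, T constant).
W = nRT ln(V₂/V₁) = 5.69×8.314×469×ln(0.143) = -43200 J.
Q = ΔU + W = -43200 J.
State after step 1: P = 3980 kPa, V = 5.58 L, T = 469 K.
Step 2 — Polytropic n=1.46: T₂ = T₁(V₁/V₂)^(n−1) = 469×(0.319)^0.46 = 277 K; P₂ = P₁(V₁/V₂)^n = 749 kPa.
W = (P₁V₁−P₂V₂)/(n−1) = (3980×5.58−749×17.5)/0.46 = 19700 J.
ΔU = nCvΔT = 5.69×20.8×(277−469) = -22700 J.
Q = ΔU + W = -2960 J.
Net over both steps: W = -23400 J, Q = -46100 J, ΔU = -22700 J.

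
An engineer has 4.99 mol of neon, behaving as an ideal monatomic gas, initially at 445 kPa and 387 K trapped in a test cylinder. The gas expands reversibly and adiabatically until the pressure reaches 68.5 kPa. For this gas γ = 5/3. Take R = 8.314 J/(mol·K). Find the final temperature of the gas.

183 K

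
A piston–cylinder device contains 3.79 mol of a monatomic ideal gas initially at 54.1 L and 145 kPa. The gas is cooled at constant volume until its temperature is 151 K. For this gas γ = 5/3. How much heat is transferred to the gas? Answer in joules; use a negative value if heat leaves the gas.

T₁ = P₁V₁/(nR) = 145×54.1/(3.79×8.314) = 249 K.
Isochoric: V stays 54.1 L; P/T = const ⇒ T₂ = 151 K, P₂ = 87.9 kPa.
W = 0 (no volume change).
ΔU = nCvΔT = 3.79×12.5×(151−249) = -4630 J.
Q = ΔU = -4630 J.

-4630 J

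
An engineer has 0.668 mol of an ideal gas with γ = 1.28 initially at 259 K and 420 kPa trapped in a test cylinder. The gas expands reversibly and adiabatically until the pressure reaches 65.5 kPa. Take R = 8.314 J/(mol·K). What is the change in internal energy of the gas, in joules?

-1720 J

V₁ = nRT₁/P₁ = 0.668×8.314×259/420 = 3.42 L.
Adiabatic: T₂/T₁ = (P₂/P₁)^((γ−1)/γ) ⇒ T₂ = 259×(0.156)^0.219 = 172 K; V₂ = 14.6 L.
For an ideal gas ΔU = nCvΔT with Cv = R/(γ−1) = 29.7 J/(mol·K).
ΔU = 0.668×29.7×(172−259) = -1720 J.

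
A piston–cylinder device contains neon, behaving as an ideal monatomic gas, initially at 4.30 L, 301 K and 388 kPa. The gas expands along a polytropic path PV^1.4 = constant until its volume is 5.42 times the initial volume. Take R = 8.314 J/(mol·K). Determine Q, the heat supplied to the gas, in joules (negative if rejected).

n = P₁V₁/(RT₁) = 388×4.30/(8.314×301) = 0.667 mol.
Polytropic n=1.4: T₂ = T₁(V₁/V₂)^(n−1) = 301×(0.185)^0.40 = 153 K; P₂ = P₁(V₁/V₂)^n = 36.4 kPa.
W = (P₁V₁−P₂V₂)/(n−1) = (388×4.30−36.4×23.3)/0.40 = 2050 J.
ΔU = nCvΔT = 0.667×12.5×(153−301) = -1230 J.
Q = ΔU + W = 820 J.

820 J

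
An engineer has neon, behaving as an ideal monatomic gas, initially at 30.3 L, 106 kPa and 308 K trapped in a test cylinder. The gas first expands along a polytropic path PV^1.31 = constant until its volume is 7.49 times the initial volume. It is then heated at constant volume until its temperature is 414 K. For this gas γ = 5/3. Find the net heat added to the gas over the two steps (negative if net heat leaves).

n = P₁V₁/(RT₁) = 106×30.3/(8.314×308) = 1.25 mol.
Step 1 — Polytropic n=1.31: T₂ = T₁(V₁/V₂)^(n−1) = 308×(0.134)^0.31 = 165 K; P₂ = P₁(V₁/V₂)^n = 7.58 kPa.
W = (P₁V₁−P₂V₂)/(n−1) = (106×30.3−7.58×227)/0.31 = 4810 J.
ΔU = nCvΔT = 1.25×12.5×(165−308) = -2240 J.
Q = ΔU + W = 2570 J.
State after step 1: P = 7.58 kPa, V = 227 L, T = 165 K.
Step 2 — Isochoric: V stays 227 L; P/T = const ⇒ T₂ = 414 K, P₂ = 19.0 kPa.
W = 0 (no volume change).
ΔU = nCvΔT = 1.25×12.5×(414−165) = 3890 J.
Q = ΔU = 3890 J.
Net over both steps: W = 4810 J, Q = 6470 J, ΔU = 1660 J.

6470 J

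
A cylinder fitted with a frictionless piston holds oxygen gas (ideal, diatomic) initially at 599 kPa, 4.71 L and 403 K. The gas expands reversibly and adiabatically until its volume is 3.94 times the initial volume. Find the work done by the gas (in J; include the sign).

2980 J

n = P₁V₁/(RT₁) = 599×4.71/(8.314×403) = 0.842 mol.
Adiabatic: TV^(γ−1) = const ⇒ T₂ = 403×(0.254)^0.400 = 233 K; PV^γ = const ⇒ P₂ = 87.8 kPa.
ΔU = nCvΔT = 0.842×20.8×(233−403) = -2980 J.
Q = 0 for an adiabatic process, so W = −ΔU = 2980 J.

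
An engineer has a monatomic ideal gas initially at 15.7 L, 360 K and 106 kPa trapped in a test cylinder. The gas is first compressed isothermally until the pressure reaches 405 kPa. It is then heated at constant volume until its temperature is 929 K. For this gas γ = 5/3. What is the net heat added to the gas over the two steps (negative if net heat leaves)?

n = P₁V₁/(RT₁) = 106×15.7/(8.314×360) = 0.556 mol.
Step 1 — Isothermal: T stays 360 K; PV = const ⇒ V₂ = 4.11 L, P₂ = 405 kPa.
ΔU = 0 (ideal gas, T constant).
W = nRT ln(V₂/V₁) = 0.556×8.314×360×ln(0.262) = -2230 J.
Q = ΔU + W = -2230 J.
State after step 1: P = 405 kPa, V = 4.11 L, T = 360 K.
Step 2 — Isochoric: V stays 4.11 L; P/T = const ⇒ T₂ = 929 K, P₂ = 1050 kPa.
W = 0 (no volume change).
ΔU = nCvΔT = 0.556×12.5×(929−360) = 3950 J.
Q = ΔU = 3950 J.
Net over both steps: W = -2230 J, Q = 1710 J, ΔU = 3950 J.

1710 J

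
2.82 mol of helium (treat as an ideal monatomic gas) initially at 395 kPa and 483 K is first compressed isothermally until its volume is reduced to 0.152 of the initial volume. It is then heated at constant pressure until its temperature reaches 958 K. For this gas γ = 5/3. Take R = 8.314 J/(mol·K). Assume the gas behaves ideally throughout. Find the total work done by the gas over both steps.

V₁ = nRT₁/P₁ = 2.82×8.314×483/395 = 28.7 L.
Step 1 — Isothermal: T stays 483 K; PV = const ⇒ V₂ = 4.36 L, P₂ = 2600 kPa.
ΔU = 0 (ideal gas, T constant).
W = nRT ln(V₂/V₁) = 2.82×8.314×483×ln(0.152) = -21300 J.
Q = ΔU + W = -21300 J.
State after step 1: P = 2600 kPa, V = 4.36 L, T = 483 K.
Step 2 — Isobaric: P stays 2600 kPa; V/T = const ⇒ T₂ = 958 K, V₂ = 8.64 L.
W = PΔV = 2600×(8.64−4.36) kPa·L = 11100 J.
ΔU = nCvΔT = 2.82×12.5×(958−483) = 16700 J.
Q = ΔU + W = nCpΔT = 27800 J.
Net over both steps: W = -10200 J, Q = 6510 J, ΔU = 16700 J.

-10200 J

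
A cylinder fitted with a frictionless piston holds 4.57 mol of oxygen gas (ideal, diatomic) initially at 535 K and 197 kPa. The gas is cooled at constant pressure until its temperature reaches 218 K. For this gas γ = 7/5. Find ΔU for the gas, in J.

-30100 J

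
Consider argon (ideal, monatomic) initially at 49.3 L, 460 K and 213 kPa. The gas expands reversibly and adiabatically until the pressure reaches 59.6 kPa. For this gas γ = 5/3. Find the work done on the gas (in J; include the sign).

n = P₁V₁/(RT₁) = 213×49.3/(8.314×460) = 2.75 mol.
Adiabatic: T₂/T₁ = (P₂/P₁)^((γ−1)/γ) ⇒ T₂ = 460×(0.280)^0.400 = 276 K; V₂ = 106 L.
ΔU = nCvΔT = 2.75×12.5×(276−460) = -6290 J.
Q = 0 for an adiabatic process, so W = −ΔU = 6290 J.
Work done on the gas = −W_by = -6290 J.

-6290 J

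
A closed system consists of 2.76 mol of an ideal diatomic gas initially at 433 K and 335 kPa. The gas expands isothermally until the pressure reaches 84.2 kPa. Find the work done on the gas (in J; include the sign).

V₁ = nRT₁/P₁ = 2.76×8.314×433/335 = 29.7 L.
Isothermal: T stays 433 K; PV = const ⇒ V₂ = 118 L, P₂ = 84.2 kPa.
W = nRT ln(V₂/V₁) = 2.76×8.314×433×ln(3.98) = 13700 J.
Work done on the gas = −W_by = -13700 J.

-13700 J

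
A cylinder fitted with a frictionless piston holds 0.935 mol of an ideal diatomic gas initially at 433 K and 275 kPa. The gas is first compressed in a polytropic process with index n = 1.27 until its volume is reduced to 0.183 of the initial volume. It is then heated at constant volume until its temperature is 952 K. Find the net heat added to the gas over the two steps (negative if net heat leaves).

V₁ = nRT₁/P₁ = 0.935×8.314×433/275 = 12.2 L.
Step 1 — Polytropic n=1.27: T₂ = T₁(V₁/V₂)^(n−1) = 433×(5.46)^0.27 = 685 K; P₂ = P₁(V₁/V₂)^n = 2380 kPa.
W = (P₁V₁−P₂V₂)/(n−1) = (275×12.2−2380×2.24)/0.27 = -7250 J.
ΔU = nCvΔT = 0.935×20.8×(685−433) = 4900 J.
Q = ΔU + W = -2360 J.
State after step 1: P = 2380 kPa, V = 2.24 L, T = 685 K.
Step 2 — Isochoric: V stays 2.24 L; P/T = const ⇒ T₂ = 952 K, P₂ = 3300 kPa.
W = 0 (no volume change).
ΔU = nCvΔT = 0.935×20.8×(952−685) = 5190 J.
Q = ΔU = 5190 J.
Net over both steps: W = -7250 J, Q = 2830 J, ΔU = 10100 J.

2830 J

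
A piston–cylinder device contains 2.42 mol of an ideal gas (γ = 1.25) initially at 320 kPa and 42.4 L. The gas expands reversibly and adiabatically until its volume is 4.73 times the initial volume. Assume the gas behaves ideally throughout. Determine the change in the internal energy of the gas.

-17500 J

T₁ = P₁V₁/(nR) = 320×42.4/(2.42×8.314) = 674 K.
Adiabatic: TV^(γ−1) = const ⇒ T₂ = 674×(0.211)^0.250 = 457 K; PV^γ = const ⇒ P₂ = 45.9 kPa.
For an ideal gas ΔU = nCvΔT with Cv = R/(γ−1) = 33.3 J/(mol·K).
ΔU = 2.42×33.3×(457−674) = -17500 J.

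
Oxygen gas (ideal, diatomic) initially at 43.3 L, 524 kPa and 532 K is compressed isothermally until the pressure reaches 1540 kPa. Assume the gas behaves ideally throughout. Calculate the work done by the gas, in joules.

-24500 J

n = P₁V₁/(RT₁) = 524×43.3/(8.314×532) = 5.13 mol.
Isothermal: T stays 532 K; PV = const ⇒ V₂ = 14.7 L, P₂ = 1540 kPa.
W = nRT ln(V₂/V₁) = 5.13×8.314×532×ln(0.340) = -24500 J.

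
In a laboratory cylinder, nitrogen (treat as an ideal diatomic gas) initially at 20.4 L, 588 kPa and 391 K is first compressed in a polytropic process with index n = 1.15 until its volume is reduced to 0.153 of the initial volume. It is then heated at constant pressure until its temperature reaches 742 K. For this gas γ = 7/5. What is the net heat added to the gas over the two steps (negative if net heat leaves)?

7780 J

n = P₁V₁/(RT₁) = 588×20.4/(8.314×391) = 3.69 mol.
Step 1 — Polytropic n=1.15: T₂ = T₁(V₁/V₂)^(n−1) = 391×(6.54)^0.15 = 518 K; P₂ = P₁(V₁/V₂)^n = 5090 kPa.
W = (P₁V₁−P₂V₂)/(n−1) = (588×20.4−5090×3.12)/0.15 = -26000 J.
ΔU = nCvΔT = 3.69×20.8×(518−391) = 9750 J.
Q = ΔU + W = -16300 J.
State after step 1: P = 5090 kPa, V = 3.12 L, T = 518 K.
Step 2 — Isobaric: P stays 5090 kPa; V/T = const ⇒ T₂ = 742 K, V₂ = 4.47 L.
W = PΔV = 5090×(4.47−3.12) kPa·L = 6870 J.
ΔU = nCvΔT = 3.69×20.8×(742−518) = 17200 J.
Q = ΔU + W = nCpΔT = 24000 J.
Net over both steps: W = -19100 J, Q = 7780 J, ΔU = 26900 J.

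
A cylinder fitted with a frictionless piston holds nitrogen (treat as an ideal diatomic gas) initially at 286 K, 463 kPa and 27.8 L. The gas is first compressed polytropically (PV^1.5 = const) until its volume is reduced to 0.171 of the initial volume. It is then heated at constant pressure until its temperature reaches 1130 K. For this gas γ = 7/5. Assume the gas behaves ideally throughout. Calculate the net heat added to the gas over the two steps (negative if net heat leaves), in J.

n = P₁V₁/(RT₁) = 463×27.8/(8.314×286) = 5.41 mol.
Step 1 — Polytropic n=1.5: T₂ = T₁(V₁/V₂)^(n−1) = 286×(5.85)^0.50 = 692 K; P₂ = P₁(V₁/V₂)^n = 6550 kPa.
W = (P₁V₁−P₂V₂)/(n−1) = (463×27.8−6550×4.75)/0.50 = -36500 J.
ΔU = nCvΔT = 5.41×20.8×(692−286) = 45600 J.
Q = ΔU + W = 9130 J.
State after step 1: P = 6550 kPa, V = 4.75 L, T = 692 K.
Step 2 — Isobaric: P stays 6550 kPa; V/T = const ⇒ T₂ = 1130 K, V₂ = 7.77 L.
W = PΔV = 6550×(7.77−4.75) kPa·L = 19700 J.
ΔU = nCvΔT = 5.41×20.8×(1130−692) = 49300 J.
Q = ΔU + W = nCpΔT = 69100 J.
Net over both steps: W = -16800 J, Q = 78200 J, ΔU = 95000 J.

78200 J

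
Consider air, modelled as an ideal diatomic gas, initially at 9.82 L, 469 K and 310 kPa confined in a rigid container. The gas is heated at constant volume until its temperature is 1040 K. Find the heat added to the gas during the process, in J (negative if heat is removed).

9270 J

n = P₁V₁/(RT₁) = 310×9.82/(8.314×469) = 0.781 mol.
Isochoric: V stays 9.82 L; P/T = const ⇒ T₂ = 1040 K, P₂ = 687 kPa.
W = 0 (no volume change).
ΔU = nCvΔT = 0.781×20.8×(1040−469) = 9270 J.
Q = ΔU = 9270 J.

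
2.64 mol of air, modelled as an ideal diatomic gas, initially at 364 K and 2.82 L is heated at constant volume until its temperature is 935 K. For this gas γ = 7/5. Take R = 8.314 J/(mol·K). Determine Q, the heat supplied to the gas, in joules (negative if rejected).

31300 J

P₁ = nRT₁/V₁ = 2.64×8.314×364/2.82 = 2830 kPa.
Isochoric: V stays 2.82 L; P/T = const ⇒ T₂ = 935 K, P₂ = 7280 kPa.
W = 0 (no volume change).
ΔU = nCvΔT = 2.64×20.8×(935−364) = 31300 J.
Q = ΔU = 31300 J.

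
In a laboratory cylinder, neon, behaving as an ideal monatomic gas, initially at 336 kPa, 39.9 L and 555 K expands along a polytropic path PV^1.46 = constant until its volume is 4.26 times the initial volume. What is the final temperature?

285 K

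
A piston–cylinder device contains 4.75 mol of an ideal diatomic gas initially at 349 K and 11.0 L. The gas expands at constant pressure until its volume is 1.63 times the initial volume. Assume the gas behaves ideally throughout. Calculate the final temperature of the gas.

569 K

P₁ = nRT₁/V₁ = 4.75×8.314×349/11.0 = 1250 kPa.
Isobaric: P stays 1250 kPa; V/T = const ⇒ T₂ = 569 K, V₂ = 17.9 L.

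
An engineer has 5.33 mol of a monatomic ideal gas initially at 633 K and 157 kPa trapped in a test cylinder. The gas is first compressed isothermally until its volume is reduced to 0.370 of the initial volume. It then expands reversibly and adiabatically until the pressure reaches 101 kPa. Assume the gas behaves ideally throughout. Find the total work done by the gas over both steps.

-9510 J

V₁ = nRT₁/P₁ = 5.33×8.314×633/157 = 179 L.
Step 1 — Isothermal: T stays 633 K; PV = const ⇒ V₂ = 66.1 L, P₂ = 424 kPa.
ΔU = 0 (ideal gas, T constant).
W = nRT ln(V₂/V₁) = 5.33×8.314×633×ln(0.370) = -27900 J.
Q = ΔU + W = -27900 J.
State after step 1: P = 424 kPa, V = 66.1 L, T = 633 K.
Step 2 — Adiabatic: T₂/T₁ = (P₂/P₁)^((γ−1)/γ) ⇒ T₂ = 633×(0.238)^0.400 = 356 K; V₂ = 156 L.
ΔU = nCvΔT = 5.33×12.5×(356−633) = -18400 J.
Q = 0 for an adiabatic process, so W = −ΔU = 18400 J.
Net over both steps: W = -9510 J, Q = -27900 J, ΔU = -18400 J.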